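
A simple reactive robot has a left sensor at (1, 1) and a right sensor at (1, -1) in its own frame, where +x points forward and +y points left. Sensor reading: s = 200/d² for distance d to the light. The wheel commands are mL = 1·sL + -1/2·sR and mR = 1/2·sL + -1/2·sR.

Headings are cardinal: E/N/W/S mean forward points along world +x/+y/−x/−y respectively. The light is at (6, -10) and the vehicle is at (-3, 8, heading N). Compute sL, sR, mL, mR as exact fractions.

200/461 8/17 1556/7837 -144/7837

left sensor world pos  = (-4, 9); dL² = 461
right sensor world pos = (-2, 9); dR² = 425
sL = 200/461 = 200/461
sR = 200/425 = 8/17
mL = 1·sL + -1/2·sR = 1556/7837
mR = 1/2·sL + -1/2·sR = -144/7837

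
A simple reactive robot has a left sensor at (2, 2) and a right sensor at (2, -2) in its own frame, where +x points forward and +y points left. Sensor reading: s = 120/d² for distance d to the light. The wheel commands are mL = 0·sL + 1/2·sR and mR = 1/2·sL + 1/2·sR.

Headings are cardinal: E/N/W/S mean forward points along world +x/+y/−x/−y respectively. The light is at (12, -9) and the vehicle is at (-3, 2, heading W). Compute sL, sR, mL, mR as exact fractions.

12/37 60/229 30/229 2484/8473

left sensor world pos  = (-5, 0); dL² = 370
right sensor world pos = (-5, 4); dR² = 458
sL = 120/370 = 12/37
sR = 120/458 = 60/229
mL = 0·sL + 1/2·sR = 30/229
mR = 1/2·sL + 1/2·sR = 2484/8473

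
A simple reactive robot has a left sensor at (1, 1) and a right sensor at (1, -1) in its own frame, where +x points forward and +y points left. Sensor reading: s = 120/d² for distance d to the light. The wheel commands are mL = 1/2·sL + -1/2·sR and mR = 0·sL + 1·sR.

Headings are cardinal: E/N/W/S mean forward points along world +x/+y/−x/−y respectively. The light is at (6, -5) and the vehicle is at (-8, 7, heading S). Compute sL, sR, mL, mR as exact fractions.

left sensor world pos  = (-7, 6); dL² = 290
right sensor world pos = (-9, 6); dR² = 346
sL = 120/290 = 12/29
sR = 120/346 = 60/173
mL = 1/2·sL + -1/2·sR = 168/5017
mR = 0·sL + 1·sR = 60/173

12/29 60/173 168/5017 60/173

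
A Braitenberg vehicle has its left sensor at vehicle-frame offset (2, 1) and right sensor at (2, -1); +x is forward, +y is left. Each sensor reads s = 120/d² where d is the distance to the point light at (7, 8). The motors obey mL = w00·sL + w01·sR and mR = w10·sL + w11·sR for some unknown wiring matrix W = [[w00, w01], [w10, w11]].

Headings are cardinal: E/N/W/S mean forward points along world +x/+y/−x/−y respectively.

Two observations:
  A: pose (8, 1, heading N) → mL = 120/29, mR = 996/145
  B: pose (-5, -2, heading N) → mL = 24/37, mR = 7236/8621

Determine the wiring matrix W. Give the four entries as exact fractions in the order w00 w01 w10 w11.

obs A: pose=(8,1,N) → sL=24/5, sR=120/29, mL=120/29, mR=996/145
obs B: pose=(-5,-2,N) → sL=120/233, sR=24/37, mL=24/37, mR=7236/8621
sensor matrix S = [[24/5, 120/29], [120/233, 24/37]]; det S = 1228032/1250045
solve [mL_A; mL_B] = S·[w00; w01] and [mR_A; mR_B] = S·[w10; w11]:
  w00 = 0, w01 = 1, w10 = 1, w11 = 1/2

0 1 1 1/2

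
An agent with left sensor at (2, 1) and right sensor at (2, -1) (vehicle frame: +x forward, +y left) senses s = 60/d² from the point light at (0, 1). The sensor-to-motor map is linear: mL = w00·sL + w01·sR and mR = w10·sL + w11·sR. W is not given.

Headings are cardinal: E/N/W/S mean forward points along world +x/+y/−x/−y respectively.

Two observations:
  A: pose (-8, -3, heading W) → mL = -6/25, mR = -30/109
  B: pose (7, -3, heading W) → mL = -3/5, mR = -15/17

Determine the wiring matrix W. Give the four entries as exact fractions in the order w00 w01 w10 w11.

-1/2 0 0 -1/2

obs A: pose=(-8,-3,W) → sL=12/25, sR=60/109, mL=-6/25, mR=-30/109
obs B: pose=(7,-3,W) → sL=6/5, sR=30/17, mL=-3/5, mR=-15/17
sensor matrix S = [[12/25, 60/109], [6/5, 30/17]]; det S = 1728/9265
solve [mL_A; mL_B] = S·[w00; w01] and [mR_A; mR_B] = S·[w10; w11]:
  w00 = -1/2, w01 = 0, w10 = 0, w11 = -1/2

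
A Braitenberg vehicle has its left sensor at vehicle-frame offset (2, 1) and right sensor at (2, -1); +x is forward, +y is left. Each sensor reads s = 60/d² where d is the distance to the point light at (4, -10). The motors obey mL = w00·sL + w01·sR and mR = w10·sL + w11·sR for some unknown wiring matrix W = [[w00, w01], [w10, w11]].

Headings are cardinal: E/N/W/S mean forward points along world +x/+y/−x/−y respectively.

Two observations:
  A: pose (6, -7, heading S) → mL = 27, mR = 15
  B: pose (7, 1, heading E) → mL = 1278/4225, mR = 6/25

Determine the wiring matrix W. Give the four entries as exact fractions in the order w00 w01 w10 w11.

-1/2 1 0 1/2

obs A: pose=(6,-7,S) → sL=6, sR=30, mL=27, mR=15
obs B: pose=(7,1,E) → sL=60/169, sR=12/25, mL=1278/4225, mR=6/25
sensor matrix S = [[6, 30], [60/169, 12/25]]; det S = -32832/4225
solve [mL_A; mL_B] = S·[w00; w01] and [mR_A; mR_B] = S·[w10; w11]:
  w00 = -1/2, w01 = 1, w10 = 0, w11 = 1/2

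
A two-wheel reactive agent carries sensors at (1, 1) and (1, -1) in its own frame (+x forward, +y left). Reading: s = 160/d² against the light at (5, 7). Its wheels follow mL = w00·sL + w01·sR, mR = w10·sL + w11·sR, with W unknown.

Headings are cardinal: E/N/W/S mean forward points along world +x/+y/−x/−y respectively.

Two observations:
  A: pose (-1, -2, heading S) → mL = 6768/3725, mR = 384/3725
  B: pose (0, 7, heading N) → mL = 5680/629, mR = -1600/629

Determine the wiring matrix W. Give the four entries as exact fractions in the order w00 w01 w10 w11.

obs A: pose=(-1,-2,S) → sL=32/25, sR=160/149, mL=6768/3725, mR=384/3725
obs B: pose=(0,7,N) → sL=160/37, sR=160/17, mL=5680/629, mR=-1600/629
sensor matrix S = [[32/25, 160/149], [160/37, 160/17]]; det S = 3469312/468605
solve [mL_A; mL_B] = S·[w00; w01] and [mR_A; mR_B] = S·[w10; w11]:
  w00 = 1, w01 = 1/2, w10 = 1/2, w11 = -1/2

1 1/2 1/2 -1/2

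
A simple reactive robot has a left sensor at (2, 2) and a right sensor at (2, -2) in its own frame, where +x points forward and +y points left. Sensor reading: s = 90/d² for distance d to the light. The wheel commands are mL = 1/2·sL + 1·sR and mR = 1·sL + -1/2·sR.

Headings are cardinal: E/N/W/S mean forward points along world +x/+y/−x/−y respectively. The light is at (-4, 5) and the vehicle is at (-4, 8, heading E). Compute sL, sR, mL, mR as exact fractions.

90/29 18 567/29 -171/29

left sensor world pos  = (-2, 10); dL² = 29
right sensor world pos = (-2, 6); dR² = 5
sL = 90/29 = 90/29
sR = 90/5 = 18
mL = 1/2·sL + 1·sR = 567/29
mR = 1·sL + -1/2·sR = -171/29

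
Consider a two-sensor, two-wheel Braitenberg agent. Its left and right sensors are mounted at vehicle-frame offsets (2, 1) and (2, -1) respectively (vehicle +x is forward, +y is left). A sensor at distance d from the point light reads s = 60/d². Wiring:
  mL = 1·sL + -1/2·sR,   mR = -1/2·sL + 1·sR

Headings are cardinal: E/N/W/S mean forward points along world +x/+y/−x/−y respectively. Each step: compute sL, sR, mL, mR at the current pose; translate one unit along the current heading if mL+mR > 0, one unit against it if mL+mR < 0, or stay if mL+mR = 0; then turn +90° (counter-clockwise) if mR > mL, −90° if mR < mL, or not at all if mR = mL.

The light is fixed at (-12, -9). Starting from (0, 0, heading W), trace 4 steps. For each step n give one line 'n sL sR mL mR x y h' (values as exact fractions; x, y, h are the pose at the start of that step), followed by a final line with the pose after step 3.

n=0: pose=(0,0,W); sL=15/41, sR=3/10; mL=177/820, mR=24/205; mL+mR=273/820 → advance +1; mR−mL=-81/820 → turn -1·90°
n=1: pose=(-1,0,N); sL=60/221, sR=12/53; mL=1854/11713, mR=1062/11713; mL+mR=2916/11713 → advance +1; mR−mL=-792/11713 → turn -1·90°
n=2: pose=(-1,1,E); sL=6/29, sR=6/25; mL=63/725, mR=99/725; mL+mR=162/725 → advance +1; mR−mL=36/725 → turn +1·90°
n=3: pose=(0,1,N); sL=12/53, sR=60/313; mL=2166/16589, mR=1302/16589; mL+mR=3468/16589 → advance +1; mR−mL=-864/16589 → turn -1·90°

0 15/41 3/10 177/820 24/205 0 0 W
1 60/221 12/53 1854/11713 1062/11713 -1 0 N
2 6/29 6/25 63/725 99/725 -1 1 E
3 12/53 60/313 2166/16589 1302/16589 0 1 N
final 0 2 E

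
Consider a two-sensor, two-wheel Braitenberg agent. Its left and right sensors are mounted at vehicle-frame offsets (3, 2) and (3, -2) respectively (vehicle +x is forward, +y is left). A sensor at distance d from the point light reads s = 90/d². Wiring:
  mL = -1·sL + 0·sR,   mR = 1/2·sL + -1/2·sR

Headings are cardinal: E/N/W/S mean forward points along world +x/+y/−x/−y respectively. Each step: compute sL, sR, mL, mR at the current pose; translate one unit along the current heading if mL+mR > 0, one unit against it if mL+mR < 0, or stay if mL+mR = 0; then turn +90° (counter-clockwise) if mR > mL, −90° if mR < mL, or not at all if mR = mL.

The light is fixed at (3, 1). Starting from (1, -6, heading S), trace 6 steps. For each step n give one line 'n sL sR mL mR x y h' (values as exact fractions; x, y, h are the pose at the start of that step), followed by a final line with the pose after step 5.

n=0: pose=(1,-6,S); sL=9/10, sR=45/58; mL=-9/10, mR=9/145; mL+mR=-243/290 → advance -1; mR−mL=279/290 → turn +1·90°
n=1: pose=(1,-5,E); sL=90/17, sR=18/13; mL=-90/17, mR=432/221; mL+mR=-738/221 → advance -1; mR−mL=1602/221 → turn +1·90°
n=2: pose=(0,-5,N); sL=45/17, sR=9; mL=-45/17, mR=-54/17; mL+mR=-99/17 → advance -1; mR−mL=-9/17 → turn -1·90°
n=3: pose=(0,-6,E); sL=18/5, sR=10/9; mL=-18/5, mR=56/45; mL+mR=-106/45 → advance -1; mR−mL=218/45 → turn +1·90°
n=4: pose=(-1,-6,N); sL=45/26, sR=9/2; mL=-45/26, mR=-18/13; mL+mR=-81/26 → advance -1; mR−mL=9/26 → turn +1·90°
n=5: pose=(-1,-7,W); sL=90/149, sR=18/17; mL=-90/149, mR=-576/2533; mL+mR=-2106/2533 → advance -1; mR−mL=954/2533 → turn +1·90°

0 9/10 45/58 -9/10 9/145 1 -6 S
1 90/17 18/13 -90/17 432/221 1 -5 E
2 45/17 9 -45/17 -54/17 0 -5 N
3 18/5 10/9 -18/5 56/45 0 -6 E
4 45/26 9/2 -45/26 -18/13 -1 -6 N
5 90/149 18/17 -90/149 -576/2533 -1 -7 W
final 0 -7 S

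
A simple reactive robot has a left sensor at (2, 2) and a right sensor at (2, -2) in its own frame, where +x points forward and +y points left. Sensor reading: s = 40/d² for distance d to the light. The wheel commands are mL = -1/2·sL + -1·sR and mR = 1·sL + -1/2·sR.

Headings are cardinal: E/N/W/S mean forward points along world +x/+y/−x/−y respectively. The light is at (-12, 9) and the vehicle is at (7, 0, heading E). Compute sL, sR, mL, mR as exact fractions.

4/49 20/281 -1542/13769 634/13769

left sensor world pos  = (9, 2); dL² = 490
right sensor world pos = (9, -2); dR² = 562
sL = 40/490 = 4/49
sR = 40/562 = 20/281
mL = -1/2·sL + -1·sR = -1542/13769
mR = 1·sL + -1/2·sR = 634/13769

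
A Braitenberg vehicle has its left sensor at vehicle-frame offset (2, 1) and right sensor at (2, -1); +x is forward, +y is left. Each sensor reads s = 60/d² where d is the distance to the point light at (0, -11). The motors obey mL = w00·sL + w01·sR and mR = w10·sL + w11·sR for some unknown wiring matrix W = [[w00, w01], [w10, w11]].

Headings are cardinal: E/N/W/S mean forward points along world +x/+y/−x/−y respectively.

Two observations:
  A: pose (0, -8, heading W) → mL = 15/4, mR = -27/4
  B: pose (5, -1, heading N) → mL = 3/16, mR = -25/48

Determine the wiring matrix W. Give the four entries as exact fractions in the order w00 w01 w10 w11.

1/2 0 -1/2 -1

obs A: pose=(0,-8,W) → sL=15/2, sR=3, mL=15/4, mR=-27/4
obs B: pose=(5,-1,N) → sL=3/8, sR=1/3, mL=3/16, mR=-25/48
sensor matrix S = [[15/2, 3], [3/8, 1/3]]; det S = 11/8
solve [mL_A; mL_B] = S·[w00; w01] and [mR_A; mR_B] = S·[w10; w11]:
  w00 = 1/2, w01 = 0, w10 = -1/2, w11 = -1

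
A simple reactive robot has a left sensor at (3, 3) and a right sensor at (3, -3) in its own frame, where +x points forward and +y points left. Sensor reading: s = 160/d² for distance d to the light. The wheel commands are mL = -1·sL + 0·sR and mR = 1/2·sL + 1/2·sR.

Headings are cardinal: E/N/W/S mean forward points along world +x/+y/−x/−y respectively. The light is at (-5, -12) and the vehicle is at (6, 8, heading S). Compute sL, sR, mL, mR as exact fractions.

32/97 160/353 -32/97 13408/34241

left sensor world pos  = (9, 5); dL² = 485
right sensor world pos = (3, 5); dR² = 353
sL = 160/485 = 32/97
sR = 160/353 = 160/353
mL = -1·sL + 0·sR = -32/97
mR = 1/2·sL + 1/2·sR = 13408/34241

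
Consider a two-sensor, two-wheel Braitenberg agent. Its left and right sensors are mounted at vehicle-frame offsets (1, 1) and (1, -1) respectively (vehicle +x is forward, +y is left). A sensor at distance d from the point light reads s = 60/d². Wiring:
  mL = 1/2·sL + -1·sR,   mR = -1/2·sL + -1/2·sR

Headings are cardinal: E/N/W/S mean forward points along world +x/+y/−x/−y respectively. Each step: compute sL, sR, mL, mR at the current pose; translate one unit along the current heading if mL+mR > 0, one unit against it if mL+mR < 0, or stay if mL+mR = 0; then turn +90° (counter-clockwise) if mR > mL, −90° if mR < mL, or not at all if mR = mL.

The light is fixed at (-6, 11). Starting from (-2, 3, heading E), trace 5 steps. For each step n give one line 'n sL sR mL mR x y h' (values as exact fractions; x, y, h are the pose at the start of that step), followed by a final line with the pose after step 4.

0 30/37 30/53 -315/1961 -1350/1961 -2 3 E
1 60/97 12/17 -654/1649 -1092/1649 -3 3 S
2 15/17 3/2 -18/17 -81/68 -3 4 W
3 4/3 60/61 -58/183 -212/183 -2 4 N
4 30/37 30/53 -315/1961 -1350/1961 -2 3 E
final -3 3 S

n=0: pose=(-2,3,E); sL=30/37, sR=30/53; mL=-315/1961, mR=-1350/1961; mL+mR=-45/53 → advance -1; mR−mL=-1035/1961 → turn -1·90°
n=1: pose=(-3,3,S); sL=60/97, sR=12/17; mL=-654/1649, mR=-1092/1649; mL+mR=-18/17 → advance -1; mR−mL=-438/1649 → turn -1·90°
n=2: pose=(-3,4,W); sL=15/17, sR=3/2; mL=-18/17, mR=-81/68; mL+mR=-9/4 → advance -1; mR−mL=-9/68 → turn -1·90°
n=3: pose=(-2,4,N); sL=4/3, sR=60/61; mL=-58/183, mR=-212/183; mL+mR=-90/61 → advance -1; mR−mL=-154/183 → turn -1·90°
n=4: pose=(-2,3,E); sL=30/37, sR=30/53; mL=-315/1961, mR=-1350/1961; mL+mR=-45/53 → advance -1; mR−mL=-1035/1961 → turn -1·90°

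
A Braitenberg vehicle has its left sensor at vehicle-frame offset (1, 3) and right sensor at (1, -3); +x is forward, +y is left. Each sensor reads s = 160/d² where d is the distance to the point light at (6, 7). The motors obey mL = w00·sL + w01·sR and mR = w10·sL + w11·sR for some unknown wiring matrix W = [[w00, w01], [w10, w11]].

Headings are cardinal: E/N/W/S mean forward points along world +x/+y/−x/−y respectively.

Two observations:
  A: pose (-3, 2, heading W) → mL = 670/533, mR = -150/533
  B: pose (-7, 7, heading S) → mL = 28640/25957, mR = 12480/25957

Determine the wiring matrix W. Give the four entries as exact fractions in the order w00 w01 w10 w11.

1/2 1/2 1/2 -1/2

obs A: pose=(-3,2,W) → sL=40/41, sR=20/13, mL=670/533, mR=-150/533
obs B: pose=(-7,7,S) → sL=160/101, sR=160/257, mL=28640/25957, mR=12480/25957
sensor matrix S = [[40/41, 20/13], [160/101, 160/257]]; det S = -25315200/13835081
solve [mL_A; mL_B] = S·[w00; w01] and [mR_A; mR_B] = S·[w10; w11]:
  w00 = 1/2, w01 = 1/2, w10 = 1/2, w11 = -1/2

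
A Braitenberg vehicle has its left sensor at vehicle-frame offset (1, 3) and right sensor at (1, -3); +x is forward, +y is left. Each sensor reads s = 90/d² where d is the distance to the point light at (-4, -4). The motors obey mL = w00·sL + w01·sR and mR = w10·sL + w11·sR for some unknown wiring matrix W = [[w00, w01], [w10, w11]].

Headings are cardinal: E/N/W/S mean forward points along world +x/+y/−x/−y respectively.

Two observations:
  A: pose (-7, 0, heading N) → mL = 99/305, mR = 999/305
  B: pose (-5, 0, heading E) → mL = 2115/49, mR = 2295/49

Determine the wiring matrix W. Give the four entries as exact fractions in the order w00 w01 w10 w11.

obs A: pose=(-7,0,N) → sL=90/61, sR=18/5, mL=99/305, mR=999/305
obs B: pose=(-5,0,E) → sL=90/49, sR=90, mL=2115/49, mR=2295/49
sensor matrix S = [[90/61, 18/5], [90/49, 90]]; det S = 377136/2989
solve [mL_A; mL_B] = S·[w00; w01] and [mR_A; mR_B] = S·[w10; w11]:
  w00 = -1, w01 = 1/2, w10 = 1, w11 = 1/2

-1 1/2 1 1/2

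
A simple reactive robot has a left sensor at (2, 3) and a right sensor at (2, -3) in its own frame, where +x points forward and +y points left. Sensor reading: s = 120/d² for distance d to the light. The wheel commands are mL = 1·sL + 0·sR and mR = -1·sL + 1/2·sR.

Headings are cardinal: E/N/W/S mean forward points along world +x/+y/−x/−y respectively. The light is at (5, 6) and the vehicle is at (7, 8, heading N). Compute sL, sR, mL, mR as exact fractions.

left sensor world pos  = (4, 10); dL² = 17
right sensor world pos = (10, 10); dR² = 41
sL = 120/17 = 120/17
sR = 120/41 = 120/41
mL = 1·sL + 0·sR = 120/17
mR = -1·sL + 1/2·sR = -3900/697

120/17 120/41 120/17 -3900/697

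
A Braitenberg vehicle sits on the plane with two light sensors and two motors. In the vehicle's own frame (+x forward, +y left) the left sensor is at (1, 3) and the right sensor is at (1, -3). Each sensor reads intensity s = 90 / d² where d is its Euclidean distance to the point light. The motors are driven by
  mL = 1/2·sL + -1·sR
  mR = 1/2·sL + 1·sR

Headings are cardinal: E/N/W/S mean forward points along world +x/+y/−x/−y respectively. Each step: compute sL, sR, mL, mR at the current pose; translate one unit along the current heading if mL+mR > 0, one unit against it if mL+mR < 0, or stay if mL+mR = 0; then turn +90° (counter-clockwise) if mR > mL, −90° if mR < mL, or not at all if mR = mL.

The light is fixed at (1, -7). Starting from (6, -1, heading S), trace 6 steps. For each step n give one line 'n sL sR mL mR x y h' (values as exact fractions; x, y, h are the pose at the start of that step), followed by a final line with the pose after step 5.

n=0: pose=(6,-1,S); sL=90/89, sR=90/29; mL=-6705/2581, mR=9315/2581; mL+mR=90/89 → advance +1; mR−mL=180/29 → turn +1·90°
n=1: pose=(6,-2,E); sL=9/10, sR=9/4; mL=-9/5, mR=27/10; mL+mR=9/10 → advance +1; mR−mL=9/2 → turn +1·90°
n=2: pose=(7,-2,N); sL=2, sR=10/13; mL=3/13, mR=23/13; mL+mR=2 → advance +1; mR−mL=20/13 → turn +1·90°
n=3: pose=(7,-1,W); sL=45/17, sR=45/53; mL=855/1802, mR=3915/1802; mL+mR=45/17 → advance +1; mR−mL=90/53 → turn +1·90°
n=4: pose=(6,-1,S); sL=90/89, sR=90/29; mL=-6705/2581, mR=9315/2581; mL+mR=90/89 → advance +1; mR−mL=180/29 → turn +1·90°
n=5: pose=(6,-2,E); sL=9/10, sR=9/4; mL=-9/5, mR=27/10; mL+mR=9/10 → advance +1; mR−mL=9/2 → turn +1·90°

0 90/89 90/29 -6705/2581 9315/2581 6 -1 S
1 9/10 9/4 -9/5 27/10 6 -2 E
2 2 10/13 3/13 23/13 7 -2 N
3 45/17 45/53 855/1802 3915/1802 7 -1 W
4 90/89 90/29 -6705/2581 9315/2581 6 -1 S
5 9/10 9/4 -9/5 27/10 6 -2 E
final 7 -2 N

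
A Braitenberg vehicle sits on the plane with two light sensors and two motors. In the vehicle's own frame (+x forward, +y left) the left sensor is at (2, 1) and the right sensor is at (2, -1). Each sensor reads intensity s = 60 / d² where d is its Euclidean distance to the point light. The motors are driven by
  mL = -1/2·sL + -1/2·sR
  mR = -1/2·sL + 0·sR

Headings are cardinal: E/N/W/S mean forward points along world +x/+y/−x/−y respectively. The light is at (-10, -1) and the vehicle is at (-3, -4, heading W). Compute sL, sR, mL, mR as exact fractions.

left sensor world pos  = (-5, -5); dL² = 41
right sensor world pos = (-5, -3); dR² = 29
sL = 60/41 = 60/41
sR = 60/29 = 60/29
mL = -1/2·sL + -1/2·sR = -2100/1189
mR = -1/2·sL + 0·sR = -30/41

60/41 60/29 -2100/1189 -30/41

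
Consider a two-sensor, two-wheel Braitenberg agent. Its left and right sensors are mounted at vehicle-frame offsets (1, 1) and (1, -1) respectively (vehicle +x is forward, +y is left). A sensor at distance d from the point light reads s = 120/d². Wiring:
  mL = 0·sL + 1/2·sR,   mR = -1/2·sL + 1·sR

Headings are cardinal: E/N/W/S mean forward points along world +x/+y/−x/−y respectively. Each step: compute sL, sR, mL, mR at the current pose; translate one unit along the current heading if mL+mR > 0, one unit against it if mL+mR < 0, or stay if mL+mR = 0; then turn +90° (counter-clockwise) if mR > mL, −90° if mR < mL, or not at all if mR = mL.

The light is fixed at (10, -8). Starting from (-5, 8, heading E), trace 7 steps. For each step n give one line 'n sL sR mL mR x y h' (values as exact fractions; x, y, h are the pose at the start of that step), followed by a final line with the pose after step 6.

n=0: pose=(-5,8,E); sL=24/97, sR=120/421; mL=60/421, mR=6588/40837; mL+mR=12408/40837 → advance +1; mR−mL=768/40837 → turn +1·90°
n=1: pose=(-4,8,N); sL=60/257, sR=60/229; mL=30/229, mR=8550/58853; mL+mR=16260/58853 → advance +1; mR−mL=840/58853 → turn +1·90°
n=2: pose=(-4,9,W); sL=120/481, sR=40/183; mL=20/183, mR=8260/88023; mL+mR=5960/29341 → advance +1; mR−mL=-1360/88023 → turn -1·90°
n=3: pose=(-5,9,N); sL=6/29, sR=3/13; mL=3/26, mR=48/377; mL+mR=183/754 → advance +1; mR−mL=9/754 → turn +1·90°
n=4: pose=(-5,10,W); sL=24/109, sR=120/617; mL=60/617, mR=5676/67253; mL+mR=12216/67253 → advance +1; mR−mL=-864/67253 → turn -1·90°
n=5: pose=(-6,10,N); sL=12/65, sR=60/293; mL=30/293, mR=2142/19045; mL+mR=4092/19045 → advance +1; mR−mL=192/19045 → turn +1·90°
n=6: pose=(-6,11,W); sL=120/613, sR=120/689; mL=60/689, mR=32220/422357; mL+mR=69000/422357 → advance +1; mR−mL=-4560/422357 → turn -1·90°

0 24/97 120/421 60/421 6588/40837 -5 8 E
1 60/257 60/229 30/229 8550/58853 -4 8 N
2 120/481 40/183 20/183 8260/88023 -4 9 W
3 6/29 3/13 3/26 48/377 -5 9 N
4 24/109 120/617 60/617 5676/67253 -5 10 W
5 12/65 60/293 30/293 2142/19045 -6 10 N
6 120/613 120/689 60/689 32220/422357 -6 11 W
final -7 11 N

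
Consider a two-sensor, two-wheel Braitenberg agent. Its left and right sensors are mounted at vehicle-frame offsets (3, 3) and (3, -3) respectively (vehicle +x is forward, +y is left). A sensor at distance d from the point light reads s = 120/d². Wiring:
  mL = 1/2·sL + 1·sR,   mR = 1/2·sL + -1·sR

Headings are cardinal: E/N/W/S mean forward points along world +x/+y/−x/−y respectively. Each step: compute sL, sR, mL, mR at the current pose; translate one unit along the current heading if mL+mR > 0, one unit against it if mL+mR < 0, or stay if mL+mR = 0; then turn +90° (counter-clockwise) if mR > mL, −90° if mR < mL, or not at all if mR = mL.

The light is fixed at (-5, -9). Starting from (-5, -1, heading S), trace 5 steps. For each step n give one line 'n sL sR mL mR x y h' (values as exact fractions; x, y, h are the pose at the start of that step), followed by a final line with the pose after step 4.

n=0: pose=(-5,-1,S); sL=60/17, sR=60/17; mL=90/17, mR=-30/17; mL+mR=60/17 → advance +1; mR−mL=-120/17 → turn -1·90°
n=1: pose=(-5,-2,W); sL=24/5, sR=120/109; mL=1908/545, mR=708/545; mL+mR=24/5 → advance +1; mR−mL=-240/109 → turn -1·90°
n=2: pose=(-6,-2,N); sL=30/29, sR=15/13; mL=630/377, mR=-240/377; mL+mR=30/29 → advance +1; mR−mL=-30/13 → turn -1·90°
n=3: pose=(-6,-1,E); sL=24/25, sR=120/29; mL=3348/725, mR=-2652/725; mL+mR=24/25 → advance +1; mR−mL=-240/29 → turn -1·90°
n=4: pose=(-5,-1,S); sL=60/17, sR=60/17; mL=90/17, mR=-30/17; mL+mR=60/17 → advance +1; mR−mL=-120/17 → turn -1·90°

0 60/17 60/17 90/17 -30/17 -5 -1 S
1 24/5 120/109 1908/545 708/545 -5 -2 W
2 30/29 15/13 630/377 -240/377 -6 -2 N
3 24/25 120/29 3348/725 -2652/725 -6 -1 E
4 60/17 60/17 90/17 -30/17 -5 -1 S
final -5 -2 W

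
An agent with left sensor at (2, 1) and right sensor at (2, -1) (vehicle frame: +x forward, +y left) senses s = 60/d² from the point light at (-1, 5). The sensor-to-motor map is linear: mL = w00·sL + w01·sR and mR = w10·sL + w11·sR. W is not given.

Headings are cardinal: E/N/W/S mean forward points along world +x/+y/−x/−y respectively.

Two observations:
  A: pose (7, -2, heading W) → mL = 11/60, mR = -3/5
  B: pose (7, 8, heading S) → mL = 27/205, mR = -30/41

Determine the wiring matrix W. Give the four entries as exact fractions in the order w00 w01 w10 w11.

1 -1/2 -1 0

obs A: pose=(7,-2,W) → sL=3/5, sR=5/6, mL=11/60, mR=-3/5
obs B: pose=(7,8,S) → sL=30/41, sR=6/5, mL=27/205, mR=-30/41
sensor matrix S = [[3/5, 5/6], [30/41, 6/5]]; det S = 113/1025
solve [mL_A; mL_B] = S·[w00; w01] and [mR_A; mR_B] = S·[w10; w11]:
  w00 = 1, w01 = -1/2, w10 = -1, w11 = 0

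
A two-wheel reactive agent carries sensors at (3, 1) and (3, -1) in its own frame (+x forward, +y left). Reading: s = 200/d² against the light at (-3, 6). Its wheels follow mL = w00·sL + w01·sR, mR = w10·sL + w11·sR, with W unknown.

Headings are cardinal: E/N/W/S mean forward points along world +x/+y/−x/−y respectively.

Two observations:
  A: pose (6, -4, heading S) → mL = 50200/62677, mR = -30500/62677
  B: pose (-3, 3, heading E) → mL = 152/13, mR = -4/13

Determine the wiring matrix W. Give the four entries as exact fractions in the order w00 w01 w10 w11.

obs A: pose=(6,-4,S) → sL=200/269, sR=200/233, mL=50200/62677, mR=-30500/62677
obs B: pose=(-3,3,E) → sL=200/13, sR=8, mL=152/13, mR=-4/13
sensor matrix S = [[200/269, 200/233], [200/13, 8]]; det S = -5913600/814801
solve [mL_A; mL_B] = S·[w00; w01] and [mR_A; mR_B] = S·[w10; w11]:
  w00 = 1/2, w01 = 1/2, w10 = 1/2, w11 = -1

1/2 1/2 1/2 -1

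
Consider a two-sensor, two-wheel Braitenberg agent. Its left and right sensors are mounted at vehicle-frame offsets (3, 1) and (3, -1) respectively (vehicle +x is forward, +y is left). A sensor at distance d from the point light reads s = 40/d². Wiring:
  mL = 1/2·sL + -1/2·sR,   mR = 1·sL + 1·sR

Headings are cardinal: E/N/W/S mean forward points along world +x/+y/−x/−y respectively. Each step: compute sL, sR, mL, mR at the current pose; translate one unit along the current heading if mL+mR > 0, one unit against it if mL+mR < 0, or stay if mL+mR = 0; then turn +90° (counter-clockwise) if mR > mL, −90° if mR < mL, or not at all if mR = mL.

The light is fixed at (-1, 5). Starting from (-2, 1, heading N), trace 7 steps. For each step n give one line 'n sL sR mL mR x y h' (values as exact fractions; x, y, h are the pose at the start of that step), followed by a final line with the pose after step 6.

0 8 40 -16 48 -2 1 N
1 5/4 2 -3/8 13/4 -2 2 W
2 40/37 8/9 32/333 656/333 -3 2 S
3 4 20/13 16/13 72/13 -3 1 E
4 8 40 -16 48 -2 1 N
5 5/4 2 -3/8 13/4 -2 2 W
6 40/37 8/9 32/333 656/333 -3 2 S
final -3 1 E

n=0: pose=(-2,1,N); sL=8, sR=40; mL=-16, mR=48; mL+mR=32 → advance +1; mR−mL=64 → turn +1·90°
n=1: pose=(-2,2,W); sL=5/4, sR=2; mL=-3/8, mR=13/4; mL+mR=23/8 → advance +1; mR−mL=29/8 → turn +1·90°
n=2: pose=(-3,2,S); sL=40/37, sR=8/9; mL=32/333, mR=656/333; mL+mR=688/333 → advance +1; mR−mL=208/111 → turn +1·90°
n=3: pose=(-3,1,E); sL=4, sR=20/13; mL=16/13, mR=72/13; mL+mR=88/13 → advance +1; mR−mL=56/13 → turn +1·90°
n=4: pose=(-2,1,N); sL=8, sR=40; mL=-16, mR=48; mL+mR=32 → advance +1; mR−mL=64 → turn +1·90°
n=5: pose=(-2,2,W); sL=5/4, sR=2; mL=-3/8, mR=13/4; mL+mR=23/8 → advance +1; mR−mL=29/8 → turn +1·90°
n=6: pose=(-3,2,S); sL=40/37, sR=8/9; mL=32/333, mR=656/333; mL+mR=688/333 → advance +1; mR−mL=208/111 → turn +1·90°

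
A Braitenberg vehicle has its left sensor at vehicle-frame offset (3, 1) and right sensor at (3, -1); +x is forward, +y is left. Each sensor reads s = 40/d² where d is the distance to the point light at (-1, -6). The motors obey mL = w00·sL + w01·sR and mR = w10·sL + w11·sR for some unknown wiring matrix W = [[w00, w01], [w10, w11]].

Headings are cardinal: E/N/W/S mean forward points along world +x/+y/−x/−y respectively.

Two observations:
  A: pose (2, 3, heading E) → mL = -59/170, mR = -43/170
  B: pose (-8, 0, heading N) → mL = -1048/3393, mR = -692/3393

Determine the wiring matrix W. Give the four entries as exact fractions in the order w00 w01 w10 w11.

-1/2 -1/2 1/2 -1

obs A: pose=(2,3,E) → sL=5/17, sR=2/5, mL=-59/170, mR=-43/170
obs B: pose=(-8,0,N) → sL=8/29, sR=40/117, mL=-1048/3393, mR=-692/3393
sensor matrix S = [[5/17, 2/5], [8/29, 40/117]]; det S = -2824/288405
solve [mL_A; mL_B] = S·[w00; w01] and [mR_A; mR_B] = S·[w10; w11]:
  w00 = -1/2, w01 = -1/2, w10 = 1/2, w11 = -1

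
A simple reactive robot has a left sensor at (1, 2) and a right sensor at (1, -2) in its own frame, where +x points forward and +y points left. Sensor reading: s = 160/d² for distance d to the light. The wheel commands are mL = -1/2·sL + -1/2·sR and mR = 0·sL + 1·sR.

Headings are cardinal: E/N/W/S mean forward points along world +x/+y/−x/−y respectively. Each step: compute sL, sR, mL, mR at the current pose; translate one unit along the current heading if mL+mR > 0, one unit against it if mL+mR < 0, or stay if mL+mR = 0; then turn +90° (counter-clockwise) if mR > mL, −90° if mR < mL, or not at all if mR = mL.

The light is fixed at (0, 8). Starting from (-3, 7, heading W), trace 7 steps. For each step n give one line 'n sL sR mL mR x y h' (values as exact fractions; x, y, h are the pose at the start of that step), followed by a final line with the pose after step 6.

n=0: pose=(-3,7,W); sL=32/5, sR=160/17; mL=-672/85, mR=160/17; mL+mR=128/85 → advance +1; mR−mL=1472/85 → turn +1·90°
n=1: pose=(-4,7,S); sL=20, sR=4; mL=-12, mR=4; mL+mR=-8 → advance -1; mR−mL=16 → turn +1·90°
n=2: pose=(-4,8,E); sL=160/13, sR=160/13; mL=-160/13, mR=160/13; mL+mR=0 → advance +0; mR−mL=320/13 → turn +1·90°
n=3: pose=(-4,8,N); sL=160/37, sR=32; mL=-672/37, mR=32; mL+mR=512/37 → advance +1; mR−mL=1856/37 → turn +1·90°
n=4: pose=(-4,9,W); sL=80/13, sR=80/17; mL=-1200/221, mR=80/17; mL+mR=-160/221 → advance -1; mR−mL=2240/221 → turn +1·90°
n=5: pose=(-3,9,S); sL=160, sR=32/5; mL=-416/5, mR=32/5; mL+mR=-384/5 → advance -1; mR−mL=448/5 → turn +1·90°
n=6: pose=(-3,10,E); sL=8, sR=40; mL=-24, mR=40; mL+mR=16 → advance +1; mR−mL=64 → turn +1·90°

0 32/5 160/17 -672/85 160/17 -3 7 W
1 20 4 -12 4 -4 7 S
2 160/13 160/13 -160/13 160/13 -4 8 E
3 160/37 32 -672/37 32 -4 8 N
4 80/13 80/17 -1200/221 80/17 -4 9 W
5 160 32/5 -416/5 32/5 -3 9 S
6 8 40 -24 40 -3 10 E
final -2 10 N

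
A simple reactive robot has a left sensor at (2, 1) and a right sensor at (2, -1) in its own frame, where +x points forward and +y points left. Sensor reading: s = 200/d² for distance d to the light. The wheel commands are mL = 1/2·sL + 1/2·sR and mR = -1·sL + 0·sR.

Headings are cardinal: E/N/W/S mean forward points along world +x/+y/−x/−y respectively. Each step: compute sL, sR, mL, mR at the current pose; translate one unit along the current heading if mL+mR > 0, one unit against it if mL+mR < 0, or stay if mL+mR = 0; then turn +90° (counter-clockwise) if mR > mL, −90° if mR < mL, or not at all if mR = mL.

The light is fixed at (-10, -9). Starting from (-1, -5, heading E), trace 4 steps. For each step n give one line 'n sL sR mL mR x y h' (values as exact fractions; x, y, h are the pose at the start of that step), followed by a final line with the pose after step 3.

n=0: pose=(-1,-5,E); sL=100/73, sR=20/13; mL=1380/949, mR=-100/73; mL+mR=80/949 → advance +1; mR−mL=-2680/949 → turn -1·90°
n=1: pose=(0,-5,S); sL=8/5, sR=40/17; mL=168/85, mR=-8/5; mL+mR=32/85 → advance +1; mR−mL=-304/85 → turn -1·90°
n=2: pose=(0,-6,W); sL=50/17, sR=5/2; mL=185/68, mR=-50/17; mL+mR=-15/68 → advance -1; mR−mL=-385/68 → turn -1·90°
n=3: pose=(1,-6,N); sL=8/5, sR=200/169; mL=1176/845, mR=-8/5; mL+mR=-176/845 → advance -1; mR−mL=-2528/845 → turn -1·90°

0 100/73 20/13 1380/949 -100/73 -1 -5 E
1 8/5 40/17 168/85 -8/5 0 -5 S
2 50/17 5/2 185/68 -50/17 0 -6 W
3 8/5 200/169 1176/845 -8/5 1 -6 N
final 1 -7 E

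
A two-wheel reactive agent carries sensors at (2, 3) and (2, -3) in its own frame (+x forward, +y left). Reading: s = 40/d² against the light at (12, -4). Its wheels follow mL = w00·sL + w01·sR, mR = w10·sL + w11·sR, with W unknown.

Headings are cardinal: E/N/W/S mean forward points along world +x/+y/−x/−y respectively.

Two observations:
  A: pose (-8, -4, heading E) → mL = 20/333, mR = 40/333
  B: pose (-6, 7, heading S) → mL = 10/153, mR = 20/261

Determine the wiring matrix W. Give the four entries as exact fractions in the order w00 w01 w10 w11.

1/2 0 0 1

obs A: pose=(-8,-4,E) → sL=40/333, sR=40/333, mL=20/333, mR=40/333
obs B: pose=(-6,7,S) → sL=20/153, sR=20/261, mL=10/153, mR=20/261
sensor matrix S = [[40/333, 40/333], [20/153, 20/261]]; det S = -3200/492507
solve [mL_A; mL_B] = S·[w00; w01] and [mR_A; mR_B] = S·[w10; w11]:
  w00 = 1/2, w01 = 0, w10 = 0, w11 = 1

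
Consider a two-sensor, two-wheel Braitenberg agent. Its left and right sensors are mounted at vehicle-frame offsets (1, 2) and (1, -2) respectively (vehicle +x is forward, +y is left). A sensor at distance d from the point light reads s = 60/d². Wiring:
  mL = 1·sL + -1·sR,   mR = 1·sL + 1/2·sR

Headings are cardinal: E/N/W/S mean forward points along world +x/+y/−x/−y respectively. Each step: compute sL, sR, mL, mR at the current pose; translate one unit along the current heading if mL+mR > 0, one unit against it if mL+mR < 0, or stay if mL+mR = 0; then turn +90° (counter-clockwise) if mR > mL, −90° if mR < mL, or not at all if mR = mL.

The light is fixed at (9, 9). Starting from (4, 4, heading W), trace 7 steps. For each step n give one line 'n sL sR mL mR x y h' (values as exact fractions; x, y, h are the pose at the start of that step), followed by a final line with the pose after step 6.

n=0: pose=(4,4,W); sL=12/17, sR=4/3; mL=-32/51, mR=70/51; mL+mR=38/51 → advance +1; mR−mL=2 → turn +1·90°
n=1: pose=(3,4,S); sL=15/13, sR=3/5; mL=36/65, mR=189/130; mL+mR=261/130 → advance +1; mR−mL=9/10 → turn +1·90°
n=2: pose=(3,3,E); sL=60/41, sR=60/89; mL=2880/3649, mR=6570/3649; mL+mR=9450/3649 → advance +1; mR−mL=90/89 → turn +1·90°
n=3: pose=(4,3,N); sL=30/37, sR=30/17; mL=-600/629, mR=1065/629; mL+mR=465/629 → advance +1; mR−mL=45/17 → turn +1·90°
n=4: pose=(4,4,W); sL=12/17, sR=4/3; mL=-32/51, mR=70/51; mL+mR=38/51 → advance +1; mR−mL=2 → turn +1·90°
n=5: pose=(3,4,S); sL=15/13, sR=3/5; mL=36/65, mR=189/130; mL+mR=261/130 → advance +1; mR−mL=9/10 → turn +1·90°
n=6: pose=(3,3,E); sL=60/41, sR=60/89; mL=2880/3649, mR=6570/3649; mL+mR=9450/3649 → advance +1; mR−mL=90/89 → turn +1·90°

0 12/17 4/3 -32/51 70/51 4 4 W
1 15/13 3/5 36/65 189/130 3 4 S
2 60/41 60/89 2880/3649 6570/3649 3 3 E
3 30/37 30/17 -600/629 1065/629 4 3 N
4 12/17 4/3 -32/51 70/51 4 4 W
5 15/13 3/5 36/65 189/130 3 4 S
6 60/41 60/89 2880/3649 6570/3649 3 3 E
final 4 3 N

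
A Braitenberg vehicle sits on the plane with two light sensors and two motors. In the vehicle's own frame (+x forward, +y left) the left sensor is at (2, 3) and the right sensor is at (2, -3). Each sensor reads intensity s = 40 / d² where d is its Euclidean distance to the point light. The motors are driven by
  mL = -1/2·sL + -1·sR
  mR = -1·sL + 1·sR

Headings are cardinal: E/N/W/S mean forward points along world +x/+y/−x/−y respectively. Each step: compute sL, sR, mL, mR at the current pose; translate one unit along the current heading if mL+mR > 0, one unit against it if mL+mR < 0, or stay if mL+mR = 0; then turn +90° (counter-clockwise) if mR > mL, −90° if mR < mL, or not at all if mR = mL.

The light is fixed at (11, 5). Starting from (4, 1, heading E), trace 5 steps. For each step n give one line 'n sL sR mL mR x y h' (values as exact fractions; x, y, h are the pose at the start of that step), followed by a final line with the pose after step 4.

0 20/13 20/37 -630/481 -480/481 4 1 E
1 8/25 40/29 -1116/725 768/725 3 1 N
2 10/41 5/13 -270/533 75/533 3 0 W
3 8/13 40/149 -1116/1937 -672/1937 4 0 S
4 20/13 20/37 -630/481 -480/481 4 1 E
final 3 1 N

n=0: pose=(4,1,E); sL=20/13, sR=20/37; mL=-630/481, mR=-480/481; mL+mR=-30/13 → advance -1; mR−mL=150/481 → turn +1·90°
n=1: pose=(3,1,N); sL=8/25, sR=40/29; mL=-1116/725, mR=768/725; mL+mR=-12/25 → advance -1; mR−mL=1884/725 → turn +1·90°
n=2: pose=(3,0,W); sL=10/41, sR=5/13; mL=-270/533, mR=75/533; mL+mR=-15/41 → advance -1; mR−mL=345/533 → turn +1·90°
n=3: pose=(4,0,S); sL=8/13, sR=40/149; mL=-1116/1937, mR=-672/1937; mL+mR=-12/13 → advance -1; mR−mL=444/1937 → turn +1·90°
n=4: pose=(4,1,E); sL=20/13, sR=20/37; mL=-630/481, mR=-480/481; mL+mR=-30/13 → advance -1; mR−mL=150/481 → turn +1·90°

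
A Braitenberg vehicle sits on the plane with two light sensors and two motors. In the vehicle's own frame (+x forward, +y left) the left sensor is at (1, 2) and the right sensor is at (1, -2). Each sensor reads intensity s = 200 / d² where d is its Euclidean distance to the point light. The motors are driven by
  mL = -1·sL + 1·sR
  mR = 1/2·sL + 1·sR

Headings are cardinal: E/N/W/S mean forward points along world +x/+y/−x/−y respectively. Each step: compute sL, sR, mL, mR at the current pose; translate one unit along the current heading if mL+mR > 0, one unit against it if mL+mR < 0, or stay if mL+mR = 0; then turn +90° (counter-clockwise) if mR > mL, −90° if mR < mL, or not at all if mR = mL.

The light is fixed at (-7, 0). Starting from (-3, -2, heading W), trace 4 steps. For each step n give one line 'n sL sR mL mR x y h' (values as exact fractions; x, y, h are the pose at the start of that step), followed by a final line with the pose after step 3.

0 8 200/9 128/9 236/9 -3 -2 W
1 100/17 20 240/17 390/17 -4 -2 S
2 200/17 200/41 -4800/697 7500/697 -4 -3 E
3 25 5 -20 35/2 -3 -3 N
final -3 -4 W

n=0: pose=(-3,-2,W); sL=8, sR=200/9; mL=128/9, mR=236/9; mL+mR=364/9 → advance +1; mR−mL=12 → turn +1·90°
n=1: pose=(-4,-2,S); sL=100/17, sR=20; mL=240/17, mR=390/17; mL+mR=630/17 → advance +1; mR−mL=150/17 → turn +1·90°
n=2: pose=(-4,-3,E); sL=200/17, sR=200/41; mL=-4800/697, mR=7500/697; mL+mR=2700/697 → advance +1; mR−mL=300/17 → turn +1·90°
n=3: pose=(-3,-3,N); sL=25, sR=5; mL=-20, mR=35/2; mL+mR=-5/2 → advance -1; mR−mL=75/2 → turn +1·90°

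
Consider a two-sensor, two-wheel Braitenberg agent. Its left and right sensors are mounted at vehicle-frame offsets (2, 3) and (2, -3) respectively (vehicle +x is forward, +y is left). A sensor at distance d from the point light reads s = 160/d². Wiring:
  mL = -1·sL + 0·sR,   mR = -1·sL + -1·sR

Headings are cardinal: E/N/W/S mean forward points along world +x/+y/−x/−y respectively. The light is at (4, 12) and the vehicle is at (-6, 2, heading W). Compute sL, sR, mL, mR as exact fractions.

left sensor world pos  = (-8, -1); dL² = 313
right sensor world pos = (-8, 5); dR² = 193
sL = 160/313 = 160/313
sR = 160/193 = 160/193
mL = -1·sL + 0·sR = -160/313
mR = -1·sL + -1·sR = -80960/60409

160/313 160/193 -160/313 -80960/60409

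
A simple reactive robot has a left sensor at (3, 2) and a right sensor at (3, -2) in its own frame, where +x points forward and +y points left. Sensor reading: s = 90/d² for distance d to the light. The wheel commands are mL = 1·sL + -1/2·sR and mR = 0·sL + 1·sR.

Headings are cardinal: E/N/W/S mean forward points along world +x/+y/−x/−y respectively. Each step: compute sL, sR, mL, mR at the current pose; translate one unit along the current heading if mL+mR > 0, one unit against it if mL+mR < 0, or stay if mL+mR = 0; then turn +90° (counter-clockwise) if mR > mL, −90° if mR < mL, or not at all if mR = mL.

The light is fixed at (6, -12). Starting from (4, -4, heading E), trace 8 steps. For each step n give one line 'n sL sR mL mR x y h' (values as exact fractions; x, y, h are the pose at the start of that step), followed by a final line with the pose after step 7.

0 90/101 90/37 -1215/3737 90/37 4 -4 E
1 9/13 45/61 513/1586 45/61 5 -4 N
2 18/13 90/137 1881/1781 90/137 5 -3 W
3 9/16 5/8 1/4 5/8 4 -3 N
4 90/89 90/169 11205/15041 90/169 4 -2 W
5 45/97 9/17 657/3298 9/17 3 -2 N
6 10/13 18/41 293/533 18/41 3 -1 W
7 45/116 9/20 189/1160 9/20 2 -1 N
final 2 0 W

n=0: pose=(4,-4,E); sL=90/101, sR=90/37; mL=-1215/3737, mR=90/37; mL+mR=7875/3737 → advance +1; mR−mL=10305/3737 → turn +1·90°
n=1: pose=(5,-4,N); sL=9/13, sR=45/61; mL=513/1586, mR=45/61; mL+mR=1683/1586 → advance +1; mR−mL=657/1586 → turn +1·90°
n=2: pose=(5,-3,W); sL=18/13, sR=90/137; mL=1881/1781, mR=90/137; mL+mR=3051/1781 → advance +1; mR−mL=-711/1781 → turn -1·90°
n=3: pose=(4,-3,N); sL=9/16, sR=5/8; mL=1/4, mR=5/8; mL+mR=7/8 → advance +1; mR−mL=3/8 → turn +1·90°
n=4: pose=(4,-2,W); sL=90/89, sR=90/169; mL=11205/15041, mR=90/169; mL+mR=19215/15041 → advance +1; mR−mL=-3195/15041 → turn -1·90°
n=5: pose=(3,-2,N); sL=45/97, sR=9/17; mL=657/3298, mR=9/17; mL+mR=2403/3298 → advance +1; mR−mL=1089/3298 → turn +1·90°
n=6: pose=(3,-1,W); sL=10/13, sR=18/41; mL=293/533, mR=18/41; mL+mR=527/533 → advance +1; mR−mL=-59/533 → turn -1·90°
n=7: pose=(2,-1,N); sL=45/116, sR=9/20; mL=189/1160, mR=9/20; mL+mR=711/1160 → advance +1; mR−mL=333/1160 → turn +1·90°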